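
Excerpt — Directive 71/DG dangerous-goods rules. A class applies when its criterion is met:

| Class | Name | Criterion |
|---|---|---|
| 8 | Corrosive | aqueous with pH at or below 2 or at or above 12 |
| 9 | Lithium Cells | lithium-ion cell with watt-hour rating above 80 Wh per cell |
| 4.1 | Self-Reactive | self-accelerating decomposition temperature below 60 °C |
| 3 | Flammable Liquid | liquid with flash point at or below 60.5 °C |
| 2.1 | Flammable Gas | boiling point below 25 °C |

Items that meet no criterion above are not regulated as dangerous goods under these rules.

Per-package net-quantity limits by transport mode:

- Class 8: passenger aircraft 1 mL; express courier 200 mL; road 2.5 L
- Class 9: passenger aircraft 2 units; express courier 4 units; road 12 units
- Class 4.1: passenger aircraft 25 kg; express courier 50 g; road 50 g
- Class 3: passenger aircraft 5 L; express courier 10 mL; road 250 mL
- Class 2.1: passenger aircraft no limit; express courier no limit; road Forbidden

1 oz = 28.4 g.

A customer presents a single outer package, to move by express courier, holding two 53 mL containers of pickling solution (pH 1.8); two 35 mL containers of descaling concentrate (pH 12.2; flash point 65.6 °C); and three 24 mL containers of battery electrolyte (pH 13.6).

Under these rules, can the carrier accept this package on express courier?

No

With pH 1.8 (≤ 2), the pickling solution falls in Class 8.
The descaling concentrate has pH 12.2, which is ≥ 12, so it is Class 8 (Corrosive).
Battery electrolyte: pH 13.6 ≥ 12 → Class 8 (Corrosive).
Total Class 8: (two 53 mL containers = 106 mL) + (two 35 mL containers = 70 mL) + (three 24 mL containers = 72 mL) = 248 mL.
That exceeds the Class 8 express courier limit of 200 mL.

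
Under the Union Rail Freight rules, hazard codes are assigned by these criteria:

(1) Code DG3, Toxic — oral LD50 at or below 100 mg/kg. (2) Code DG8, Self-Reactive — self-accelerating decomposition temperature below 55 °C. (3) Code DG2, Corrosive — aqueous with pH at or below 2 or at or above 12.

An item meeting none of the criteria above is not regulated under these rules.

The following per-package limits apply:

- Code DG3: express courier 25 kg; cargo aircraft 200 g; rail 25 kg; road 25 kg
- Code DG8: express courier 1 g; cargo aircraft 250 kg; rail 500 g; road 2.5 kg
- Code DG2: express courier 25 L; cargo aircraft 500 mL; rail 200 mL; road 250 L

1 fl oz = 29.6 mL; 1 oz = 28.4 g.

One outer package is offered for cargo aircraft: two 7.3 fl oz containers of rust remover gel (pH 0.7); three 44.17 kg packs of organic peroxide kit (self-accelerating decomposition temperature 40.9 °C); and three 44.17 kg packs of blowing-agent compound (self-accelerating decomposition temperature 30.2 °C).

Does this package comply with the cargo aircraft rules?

No

pH 0.7 meets the Code DG2 criterion (Corrosive), so the rust remover gel is Code DG2.
The organic peroxide kit has self-accelerating decomposition temperature 40.9 °C, which is < 55 °C, so it is Code DG8 (Self-Reactive).
Self-accelerating decomposition temperature 30.2 °C meets the Code DG8 criterion (Self-Reactive), so the blowing-agent compound is Code DG8.
Code DG8 net quantity: (three 44.17 kg packs = 132.51 kg) + (three 44.17 kg packs = 132.51 kg) = 265.02 kg.
265.02 kg exceeds the cargo aircraft limit of 250 kg for Code DG8.
Code DG2 quantity: two 7.3 fl oz containers = 432.16 mL.
432.16 mL is within the cargo aircraft limit of 500 mL for Code DG2.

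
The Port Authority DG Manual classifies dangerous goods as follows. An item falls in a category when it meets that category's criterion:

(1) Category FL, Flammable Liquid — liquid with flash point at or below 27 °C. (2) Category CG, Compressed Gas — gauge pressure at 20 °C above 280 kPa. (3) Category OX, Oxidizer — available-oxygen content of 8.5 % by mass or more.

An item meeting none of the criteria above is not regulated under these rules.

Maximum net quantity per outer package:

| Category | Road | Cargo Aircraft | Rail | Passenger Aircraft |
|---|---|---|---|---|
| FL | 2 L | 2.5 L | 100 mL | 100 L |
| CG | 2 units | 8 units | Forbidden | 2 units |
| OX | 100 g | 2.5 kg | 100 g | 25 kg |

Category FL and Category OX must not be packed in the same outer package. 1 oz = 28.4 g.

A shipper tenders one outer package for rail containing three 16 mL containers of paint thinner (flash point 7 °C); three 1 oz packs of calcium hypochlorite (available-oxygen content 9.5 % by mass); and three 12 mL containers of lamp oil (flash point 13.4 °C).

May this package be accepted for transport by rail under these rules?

Paint thinner: flash point 7 °C ≤ 27 °C → Category FL (Flammable Liquid).
With available-oxygen content 9.5 % by mass (≥ 8.5 % by mass), the calcium hypochlorite falls in Category OX.
Lamp oil: flash point 13.4 °C ≤ 27 °C → Category FL (Flammable Liquid).
Category FL net quantity: (three 16 mL containers = 48 mL) + (three 12 mL containers = 36 mL) = 84 mL.
84 mL is within the rail limit of 100 mL for Category FL.
Category OX quantity: three 1 oz packs = 85.2 g.
85.2 g ≤ 100 g (rail limit, Category OX) — within limit.
Category FL and Category OX may not share an outer package.

No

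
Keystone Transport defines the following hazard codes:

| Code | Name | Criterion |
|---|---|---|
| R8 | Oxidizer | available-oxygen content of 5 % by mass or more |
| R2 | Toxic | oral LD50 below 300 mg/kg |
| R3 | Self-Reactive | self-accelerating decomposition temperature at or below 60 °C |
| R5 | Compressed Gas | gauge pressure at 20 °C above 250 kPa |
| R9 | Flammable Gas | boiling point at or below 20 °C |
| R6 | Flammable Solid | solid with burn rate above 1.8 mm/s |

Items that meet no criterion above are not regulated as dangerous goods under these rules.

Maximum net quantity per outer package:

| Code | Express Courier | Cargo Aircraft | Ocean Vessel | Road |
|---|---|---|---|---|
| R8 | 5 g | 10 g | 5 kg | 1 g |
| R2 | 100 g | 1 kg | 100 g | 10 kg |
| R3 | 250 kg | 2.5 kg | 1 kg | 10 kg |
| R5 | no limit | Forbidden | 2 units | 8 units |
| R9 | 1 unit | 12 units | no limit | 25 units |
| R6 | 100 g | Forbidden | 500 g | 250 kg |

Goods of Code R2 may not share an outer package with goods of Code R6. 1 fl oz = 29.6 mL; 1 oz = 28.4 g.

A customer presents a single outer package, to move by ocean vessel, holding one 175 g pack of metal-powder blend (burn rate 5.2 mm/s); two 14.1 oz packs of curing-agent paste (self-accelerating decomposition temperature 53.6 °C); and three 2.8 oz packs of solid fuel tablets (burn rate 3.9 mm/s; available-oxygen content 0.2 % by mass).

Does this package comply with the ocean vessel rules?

Burn rate 5.2 mm/s meets the Code R6 criterion (Flammable Solid), so the metal-powder blend is Code R6.
The curing-agent paste has self-accelerating decomposition temperature 53.6 °C, which is ≤ 60 °C, so it is Code R3 (Self-Reactive).
The solid fuel tablets have burn rate 3.9 mm/s, which is > 1.8 mm/s, so they are Code R6 (Flammable Solid).
Code R6 net quantity: 175 g + (three 2.8 oz packs = 238.56 g) = 413.56 g.
413.56 g ≤ 500 g (ocean vessel limit, Code R6) — within limit.
Code R3 quantity: two 14.1 oz packs = 800.88 g.
800.88 g ≤ 1 kg (ocean vessel limit, Code R3) — within limit.
The segregation rule (Code R2 with Code R6) does not apply to Code R6 with Code R3.
Every hazard code is within its ocean vessel limit and no segregation rule is violated.

Yes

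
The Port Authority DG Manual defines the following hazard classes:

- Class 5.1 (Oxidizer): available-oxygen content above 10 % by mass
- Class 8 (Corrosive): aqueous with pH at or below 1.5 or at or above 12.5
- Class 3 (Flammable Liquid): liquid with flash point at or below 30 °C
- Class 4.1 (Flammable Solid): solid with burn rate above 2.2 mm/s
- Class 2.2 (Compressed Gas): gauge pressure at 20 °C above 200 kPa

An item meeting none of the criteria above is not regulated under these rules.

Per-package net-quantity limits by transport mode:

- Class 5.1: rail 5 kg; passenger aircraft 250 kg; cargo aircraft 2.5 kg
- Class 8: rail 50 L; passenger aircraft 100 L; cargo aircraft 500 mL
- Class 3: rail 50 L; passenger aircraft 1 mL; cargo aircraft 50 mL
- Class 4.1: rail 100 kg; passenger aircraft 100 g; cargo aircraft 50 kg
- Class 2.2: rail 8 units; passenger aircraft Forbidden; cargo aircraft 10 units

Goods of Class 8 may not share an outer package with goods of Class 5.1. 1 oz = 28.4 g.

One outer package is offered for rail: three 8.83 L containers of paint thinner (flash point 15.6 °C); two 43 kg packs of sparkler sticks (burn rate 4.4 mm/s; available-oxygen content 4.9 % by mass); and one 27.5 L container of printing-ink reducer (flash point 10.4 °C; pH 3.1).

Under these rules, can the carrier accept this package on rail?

No

Flash point 15.6 °C meets the Class 3 criterion (Flammable Liquid), so the paint thinner is Class 3.
Burn rate 4.4 mm/s meets the Class 4.1 criterion (Flammable Solid), so the sparkler sticks are Class 4.1.
The printing-ink reducer has flash point 10.4 °C, which is ≤ 30 °C, so it is Class 3 (Flammable Liquid).
Class 3 net quantity: (three 8.83 L containers = 26.49 L) + 27.5 L = 53.99 L.
53.99 L > 50 L (rail limit, Class 3) — over the limit.
Class 4.1 quantity: two 43 kg packs = 86 kg.
86 kg ≤ 100 kg (rail limit, Class 4.1) — within limit.
The segregation rule (Class 8 with Class 5.1) does not apply to Class 3 with Class 4.1.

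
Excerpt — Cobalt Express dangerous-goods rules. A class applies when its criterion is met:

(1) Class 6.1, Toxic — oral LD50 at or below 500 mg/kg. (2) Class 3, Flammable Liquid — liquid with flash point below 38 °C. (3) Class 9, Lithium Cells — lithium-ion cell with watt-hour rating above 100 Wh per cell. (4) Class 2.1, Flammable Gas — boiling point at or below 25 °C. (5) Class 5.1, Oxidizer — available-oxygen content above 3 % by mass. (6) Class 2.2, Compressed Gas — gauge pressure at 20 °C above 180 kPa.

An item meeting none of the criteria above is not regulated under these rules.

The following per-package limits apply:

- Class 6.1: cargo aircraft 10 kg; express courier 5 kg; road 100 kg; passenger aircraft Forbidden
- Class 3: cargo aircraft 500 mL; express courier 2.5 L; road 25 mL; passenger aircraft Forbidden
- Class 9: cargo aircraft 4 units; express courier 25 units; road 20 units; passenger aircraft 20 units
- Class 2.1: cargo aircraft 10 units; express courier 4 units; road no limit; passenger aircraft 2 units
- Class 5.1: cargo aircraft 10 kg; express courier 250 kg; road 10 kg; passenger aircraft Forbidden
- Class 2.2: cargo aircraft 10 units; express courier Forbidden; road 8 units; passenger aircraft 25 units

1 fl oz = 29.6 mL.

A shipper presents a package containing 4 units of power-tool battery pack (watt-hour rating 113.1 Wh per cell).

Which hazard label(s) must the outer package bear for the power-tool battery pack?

Class 9

With watt-hour rating 113.1 Wh per cell (> 100 Wh per cell), the power-tool battery pack falls in Class 9.
Only the Class 9 label is required.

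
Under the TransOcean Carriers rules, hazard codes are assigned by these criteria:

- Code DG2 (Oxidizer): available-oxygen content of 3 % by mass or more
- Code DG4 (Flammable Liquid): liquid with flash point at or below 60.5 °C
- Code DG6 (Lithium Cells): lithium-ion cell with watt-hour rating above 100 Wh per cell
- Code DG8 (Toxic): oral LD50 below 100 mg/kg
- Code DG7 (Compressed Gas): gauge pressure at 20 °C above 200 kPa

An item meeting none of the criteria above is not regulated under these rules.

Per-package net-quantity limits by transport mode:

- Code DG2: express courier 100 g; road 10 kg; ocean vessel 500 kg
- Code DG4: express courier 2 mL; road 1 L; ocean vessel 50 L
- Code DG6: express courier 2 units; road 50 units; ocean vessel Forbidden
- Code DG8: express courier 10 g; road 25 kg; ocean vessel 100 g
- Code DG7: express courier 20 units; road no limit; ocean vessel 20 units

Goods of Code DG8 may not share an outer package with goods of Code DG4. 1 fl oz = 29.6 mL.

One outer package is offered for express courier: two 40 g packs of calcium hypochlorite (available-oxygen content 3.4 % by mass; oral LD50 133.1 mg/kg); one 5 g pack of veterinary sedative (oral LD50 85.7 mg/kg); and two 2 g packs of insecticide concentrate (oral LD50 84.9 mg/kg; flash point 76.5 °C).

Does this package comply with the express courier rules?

Calcium hypochlorite: available-oxygen content 3.4 % by mass ≥ 3 % by mass → Code DG2 (Oxidizer).
The veterinary sedative has oral LD50 85.7 mg/kg, which is < 100 mg/kg, so it is Code DG8 (Toxic).
With oral LD50 84.9 mg/kg (< 100 mg/kg), the insecticide concentrate falls in Code DG8.
Total Code DG8: 5 g + (two 2 g packs = 4 g) = 9 g.
9 g is within the express courier limit of 10 g for Code DG8.
Code DG2 quantity: two 40 g packs = 80 g.
80 g is within the express courier limit of 100 g for Code DG2.
The segregation rule (Code DG8 with Code DG4) does not apply to Code DG8 with Code DG2.
Every hazard code is within its express courier limit and no segregation rule is violated.

Yes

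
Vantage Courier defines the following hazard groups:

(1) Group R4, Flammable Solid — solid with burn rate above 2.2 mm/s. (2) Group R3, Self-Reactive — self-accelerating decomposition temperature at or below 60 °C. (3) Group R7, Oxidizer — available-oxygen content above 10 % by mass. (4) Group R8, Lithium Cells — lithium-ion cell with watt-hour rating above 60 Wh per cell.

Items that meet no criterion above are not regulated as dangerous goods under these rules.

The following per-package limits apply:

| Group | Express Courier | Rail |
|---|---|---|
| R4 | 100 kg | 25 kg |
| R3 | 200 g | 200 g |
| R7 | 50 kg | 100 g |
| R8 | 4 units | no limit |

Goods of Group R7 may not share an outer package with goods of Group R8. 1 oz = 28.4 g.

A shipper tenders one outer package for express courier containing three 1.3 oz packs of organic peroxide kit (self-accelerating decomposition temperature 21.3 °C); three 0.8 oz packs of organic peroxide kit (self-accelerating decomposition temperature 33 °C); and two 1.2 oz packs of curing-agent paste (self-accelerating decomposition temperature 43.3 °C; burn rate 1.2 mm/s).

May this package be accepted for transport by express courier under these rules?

Organic peroxide kit: self-accelerating decomposition temperature 21.3 °C ≤ 60 °C → Group R3 (Self-Reactive).
Self-accelerating decomposition temperature 33 °C meets the Group R3 criterion (Self-Reactive), so the organic peroxide kit is Group R3.
The curing-agent paste has self-accelerating decomposition temperature 43.3 °C, which is ≤ 60 °C, so it is Group R3 (Self-Reactive).
Group R3 net quantity: (three 1.3 oz packs = 110.76 g) + (three 0.8 oz packs = 68.16 g) + (two 1.2 oz packs = 68.16 g) = 247.08 g.
247.08 g > 200 g (express courier limit, Group R3) — over the limit.

No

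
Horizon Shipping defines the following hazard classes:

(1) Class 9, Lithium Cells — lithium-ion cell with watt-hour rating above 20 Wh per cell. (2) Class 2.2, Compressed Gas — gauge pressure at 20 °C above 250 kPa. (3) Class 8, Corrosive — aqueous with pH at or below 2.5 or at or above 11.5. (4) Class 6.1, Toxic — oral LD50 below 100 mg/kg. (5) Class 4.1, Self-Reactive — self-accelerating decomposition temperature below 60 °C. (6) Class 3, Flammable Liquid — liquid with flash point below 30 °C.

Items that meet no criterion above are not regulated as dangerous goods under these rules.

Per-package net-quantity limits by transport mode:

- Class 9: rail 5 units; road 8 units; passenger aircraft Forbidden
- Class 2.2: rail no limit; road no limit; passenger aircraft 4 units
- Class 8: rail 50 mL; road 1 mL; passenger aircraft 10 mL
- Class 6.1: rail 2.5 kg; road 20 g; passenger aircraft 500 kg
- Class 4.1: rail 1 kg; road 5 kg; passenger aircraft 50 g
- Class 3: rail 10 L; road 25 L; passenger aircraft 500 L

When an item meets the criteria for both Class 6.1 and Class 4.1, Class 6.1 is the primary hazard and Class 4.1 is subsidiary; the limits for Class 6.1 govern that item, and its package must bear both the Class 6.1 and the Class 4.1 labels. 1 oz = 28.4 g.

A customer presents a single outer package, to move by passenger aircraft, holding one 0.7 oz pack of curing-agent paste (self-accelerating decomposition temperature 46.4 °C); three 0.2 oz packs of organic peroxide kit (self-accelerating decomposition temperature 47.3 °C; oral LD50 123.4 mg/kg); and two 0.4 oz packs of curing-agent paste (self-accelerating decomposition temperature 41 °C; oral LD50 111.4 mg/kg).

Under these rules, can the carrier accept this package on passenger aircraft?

The curing-agent paste has self-accelerating decomposition temperature 46.4 °C, which is < 60 °C, so it is Class 4.1 (Self-Reactive).
The organic peroxide kit has self-accelerating decomposition temperature 47.3 °C, which is < 60 °C, so it is Class 4.1 (Self-Reactive).
Curing-agent paste: self-accelerating decomposition temperature 41 °C < 60 °C → Class 4.1 (Self-Reactive).
Class 4.1 net quantity: (one 0.7 oz pack = 19.88 g) + (three 0.2 oz packs = 17.04 g) + (two 0.4 oz packs = 22.72 g) = 59.64 g.
That exceeds the Class 4.1 passenger aircraft limit of 50 g.

No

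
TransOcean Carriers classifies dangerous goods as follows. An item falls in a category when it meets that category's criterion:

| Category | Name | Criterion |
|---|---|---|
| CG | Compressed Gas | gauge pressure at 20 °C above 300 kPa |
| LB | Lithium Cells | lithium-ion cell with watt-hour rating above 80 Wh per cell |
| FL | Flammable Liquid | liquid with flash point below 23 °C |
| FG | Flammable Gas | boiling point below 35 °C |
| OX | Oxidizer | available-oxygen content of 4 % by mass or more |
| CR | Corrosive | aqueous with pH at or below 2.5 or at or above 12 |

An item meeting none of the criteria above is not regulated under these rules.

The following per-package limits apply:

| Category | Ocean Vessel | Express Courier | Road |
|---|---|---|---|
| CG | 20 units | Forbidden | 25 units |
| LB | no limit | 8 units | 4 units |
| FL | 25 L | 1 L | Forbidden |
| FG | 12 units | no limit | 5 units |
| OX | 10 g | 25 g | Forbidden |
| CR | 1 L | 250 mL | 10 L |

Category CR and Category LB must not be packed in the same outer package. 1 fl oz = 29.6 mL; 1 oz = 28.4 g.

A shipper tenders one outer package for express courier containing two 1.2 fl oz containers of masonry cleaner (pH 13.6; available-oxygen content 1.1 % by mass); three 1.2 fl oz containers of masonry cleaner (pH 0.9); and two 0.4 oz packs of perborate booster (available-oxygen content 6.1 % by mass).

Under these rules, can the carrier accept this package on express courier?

Yes

pH 13.6 meets the Category CR criterion (Corrosive), so the masonry cleaner is Category CR.
Masonry cleaner: pH 0.9 ≤ 2.5 → Category CR (Corrosive).
Available-oxygen content 6.1 % by mass meets the Category OX criterion (Oxidizer), so the perborate booster is Category OX.
Category CR net quantity: (two 1.2 fl oz containers = 71.04 mL) + (three 1.2 fl oz containers = 106.56 mL) = 177.6 mL.
That is within the Category CR express courier limit of 250 mL.
Category OX quantity: two 0.4 oz packs = 22.72 g.
22.72 g is within the express courier limit of 25 g for Category OX.
The segregation rule (Category CR with Category LB) does not apply to Category CR with Category OX.
Every hazard category is within its express courier limit and no segregation rule is violated.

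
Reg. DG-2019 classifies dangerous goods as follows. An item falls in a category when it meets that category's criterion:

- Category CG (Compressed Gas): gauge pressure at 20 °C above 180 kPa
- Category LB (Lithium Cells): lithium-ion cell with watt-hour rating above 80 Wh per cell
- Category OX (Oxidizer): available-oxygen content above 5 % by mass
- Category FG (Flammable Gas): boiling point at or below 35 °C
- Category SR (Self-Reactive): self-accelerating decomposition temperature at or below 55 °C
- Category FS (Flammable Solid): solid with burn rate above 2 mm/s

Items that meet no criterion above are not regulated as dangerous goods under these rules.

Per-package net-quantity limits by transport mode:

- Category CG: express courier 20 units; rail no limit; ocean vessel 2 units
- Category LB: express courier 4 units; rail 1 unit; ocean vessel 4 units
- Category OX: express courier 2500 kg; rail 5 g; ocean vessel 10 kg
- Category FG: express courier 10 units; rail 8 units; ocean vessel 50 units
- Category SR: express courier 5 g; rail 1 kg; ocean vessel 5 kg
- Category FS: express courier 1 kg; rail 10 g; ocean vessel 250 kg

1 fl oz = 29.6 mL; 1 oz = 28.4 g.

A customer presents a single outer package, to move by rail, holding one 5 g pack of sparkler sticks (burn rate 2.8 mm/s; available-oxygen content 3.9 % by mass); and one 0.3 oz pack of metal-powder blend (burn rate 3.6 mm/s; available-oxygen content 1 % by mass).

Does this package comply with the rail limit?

Sparkler sticks: burn rate 2.8 mm/s > 2 mm/s → Category FS (Flammable Solid).
Metal-powder blend: burn rate 3.6 mm/s > 2 mm/s → Category FS (Flammable Solid).
Total Category FS: 5 g + (one 0.3 oz pack = 8.52 g) = 13.52 g.
13.52 g > 10 g (rail limit, Category FS) — over the limit.

No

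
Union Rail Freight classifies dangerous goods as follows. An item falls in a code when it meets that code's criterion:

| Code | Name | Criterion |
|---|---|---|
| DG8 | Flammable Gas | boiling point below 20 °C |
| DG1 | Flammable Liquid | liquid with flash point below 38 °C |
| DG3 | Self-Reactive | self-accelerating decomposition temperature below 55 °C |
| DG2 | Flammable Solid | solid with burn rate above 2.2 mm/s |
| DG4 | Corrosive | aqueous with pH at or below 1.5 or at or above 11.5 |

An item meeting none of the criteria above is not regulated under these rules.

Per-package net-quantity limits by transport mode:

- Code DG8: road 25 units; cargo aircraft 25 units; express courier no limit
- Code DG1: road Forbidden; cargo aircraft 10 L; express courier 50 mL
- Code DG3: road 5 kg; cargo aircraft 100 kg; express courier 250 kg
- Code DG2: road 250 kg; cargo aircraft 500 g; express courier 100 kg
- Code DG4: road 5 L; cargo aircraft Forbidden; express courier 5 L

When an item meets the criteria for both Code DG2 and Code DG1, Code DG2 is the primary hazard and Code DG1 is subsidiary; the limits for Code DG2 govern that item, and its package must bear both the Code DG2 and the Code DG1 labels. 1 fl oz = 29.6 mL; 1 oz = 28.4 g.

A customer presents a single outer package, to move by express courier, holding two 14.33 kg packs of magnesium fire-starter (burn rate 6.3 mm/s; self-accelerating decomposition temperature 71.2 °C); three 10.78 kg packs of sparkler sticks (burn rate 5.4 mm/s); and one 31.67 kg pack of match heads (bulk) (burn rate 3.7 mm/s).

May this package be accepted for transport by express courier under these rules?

Burn rate 6.3 mm/s meets the Code DG2 criterion (Flammable Solid), so the magnesium fire-starter is Code DG2.
Sparkler sticks: burn rate 5.4 mm/s > 2.2 mm/s → Code DG2 (Flammable Solid).
With burn rate 3.7 mm/s (> 2.2 mm/s), the match heads (bulk) fall in Code DG2.
Total Code DG2: (two 14.33 kg packs = 28.66 kg) + (three 10.78 kg packs = 32.34 kg) + 31.67 kg = 92.67 kg.
92.67 kg is within the express courier limit of 100 kg for Code DG2.

Yes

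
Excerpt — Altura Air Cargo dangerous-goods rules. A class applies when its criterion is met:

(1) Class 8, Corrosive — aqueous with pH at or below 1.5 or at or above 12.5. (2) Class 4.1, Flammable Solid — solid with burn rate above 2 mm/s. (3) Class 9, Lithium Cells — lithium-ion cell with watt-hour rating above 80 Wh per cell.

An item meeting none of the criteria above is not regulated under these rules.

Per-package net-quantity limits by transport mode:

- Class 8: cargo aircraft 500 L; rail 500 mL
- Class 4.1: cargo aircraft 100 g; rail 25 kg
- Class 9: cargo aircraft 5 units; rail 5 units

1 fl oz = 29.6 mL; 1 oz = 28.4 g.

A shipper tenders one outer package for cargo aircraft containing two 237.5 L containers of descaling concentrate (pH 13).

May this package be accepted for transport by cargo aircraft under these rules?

Yes

The descaling concentrate has pH 13, which is ≥ 12.5, so it is Class 8 (Corrosive).
Class 8 quantity: two 237.5 L containers = 475 L.
475 L is within the cargo aircraft limit of 500 L for Class 8.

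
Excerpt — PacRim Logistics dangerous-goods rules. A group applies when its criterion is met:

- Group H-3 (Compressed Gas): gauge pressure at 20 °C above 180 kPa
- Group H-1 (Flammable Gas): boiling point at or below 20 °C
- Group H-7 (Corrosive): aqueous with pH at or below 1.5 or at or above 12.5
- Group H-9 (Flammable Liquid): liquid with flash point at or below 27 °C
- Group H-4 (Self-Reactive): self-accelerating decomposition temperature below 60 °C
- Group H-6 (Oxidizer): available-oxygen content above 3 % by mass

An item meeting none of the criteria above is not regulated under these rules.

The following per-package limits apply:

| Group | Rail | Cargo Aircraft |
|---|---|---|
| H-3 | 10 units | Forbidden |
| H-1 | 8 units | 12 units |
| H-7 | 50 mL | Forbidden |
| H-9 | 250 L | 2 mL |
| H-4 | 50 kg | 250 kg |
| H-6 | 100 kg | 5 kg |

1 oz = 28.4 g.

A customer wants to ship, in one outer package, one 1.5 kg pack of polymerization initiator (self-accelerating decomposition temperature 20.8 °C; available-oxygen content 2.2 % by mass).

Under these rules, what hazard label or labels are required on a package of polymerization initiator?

Group H-4

Self-accelerating decomposition temperature 20.8 °C meets the Group H-4 criterion (Self-Reactive), so the polymerization initiator is Group H-4.
Only the Group H-4 label is required.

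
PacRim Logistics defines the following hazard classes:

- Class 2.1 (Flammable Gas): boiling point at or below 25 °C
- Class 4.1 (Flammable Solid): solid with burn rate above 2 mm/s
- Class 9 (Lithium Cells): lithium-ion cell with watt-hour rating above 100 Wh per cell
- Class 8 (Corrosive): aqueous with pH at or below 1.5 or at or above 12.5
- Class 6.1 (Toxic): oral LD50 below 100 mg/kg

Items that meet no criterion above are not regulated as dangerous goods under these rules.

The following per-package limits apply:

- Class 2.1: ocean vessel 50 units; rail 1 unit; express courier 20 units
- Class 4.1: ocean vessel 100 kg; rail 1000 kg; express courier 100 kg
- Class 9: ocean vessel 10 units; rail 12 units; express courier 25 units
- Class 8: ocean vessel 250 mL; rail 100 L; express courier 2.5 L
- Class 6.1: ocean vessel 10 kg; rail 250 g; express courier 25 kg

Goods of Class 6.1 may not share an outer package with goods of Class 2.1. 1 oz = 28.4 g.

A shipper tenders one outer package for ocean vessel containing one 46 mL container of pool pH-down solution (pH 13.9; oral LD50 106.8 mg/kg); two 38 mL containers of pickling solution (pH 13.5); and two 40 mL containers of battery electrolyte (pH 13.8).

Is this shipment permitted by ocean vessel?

Yes

With pH 13.9 (≥ 12.5), the pool pH-down solution falls in Class 8.
Pickling solution: pH 13.5 ≥ 12.5 → Class 8 (Corrosive).
pH 13.8 meets the Class 8 criterion (Corrosive), so the battery electrolyte is Class 8.
Class 8 net quantity: 46 mL + (two 38 mL containers = 76 mL) + (two 40 mL containers = 80 mL) = 202 mL.
202 mL is within the ocean vessel limit of 250 mL for Class 8.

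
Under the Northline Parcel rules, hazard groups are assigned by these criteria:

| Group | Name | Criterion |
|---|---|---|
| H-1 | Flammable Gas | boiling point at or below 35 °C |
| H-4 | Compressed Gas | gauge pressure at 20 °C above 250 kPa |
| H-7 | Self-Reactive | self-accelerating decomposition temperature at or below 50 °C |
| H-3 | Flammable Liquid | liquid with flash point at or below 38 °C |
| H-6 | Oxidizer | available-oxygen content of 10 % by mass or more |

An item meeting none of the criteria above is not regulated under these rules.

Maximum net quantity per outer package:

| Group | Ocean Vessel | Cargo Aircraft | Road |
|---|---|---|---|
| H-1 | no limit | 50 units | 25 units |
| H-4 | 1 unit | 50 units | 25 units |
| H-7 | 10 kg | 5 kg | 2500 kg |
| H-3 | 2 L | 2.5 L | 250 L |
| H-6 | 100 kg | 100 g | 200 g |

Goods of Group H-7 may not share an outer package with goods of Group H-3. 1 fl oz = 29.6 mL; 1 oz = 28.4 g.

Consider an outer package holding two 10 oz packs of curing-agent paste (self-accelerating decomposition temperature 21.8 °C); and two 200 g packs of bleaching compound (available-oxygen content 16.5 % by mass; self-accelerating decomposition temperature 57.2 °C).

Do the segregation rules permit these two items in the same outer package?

With self-accelerating decomposition temperature 21.8 °C (≤ 50 °C), the curing-agent paste falls in Group H-7.
Available-oxygen content 16.5 % by mass meets the Group H-6 criterion (Oxidizer), so the bleaching compound is Group H-6.
No segregation rule bars Group H-7 with Group H-6.

Yes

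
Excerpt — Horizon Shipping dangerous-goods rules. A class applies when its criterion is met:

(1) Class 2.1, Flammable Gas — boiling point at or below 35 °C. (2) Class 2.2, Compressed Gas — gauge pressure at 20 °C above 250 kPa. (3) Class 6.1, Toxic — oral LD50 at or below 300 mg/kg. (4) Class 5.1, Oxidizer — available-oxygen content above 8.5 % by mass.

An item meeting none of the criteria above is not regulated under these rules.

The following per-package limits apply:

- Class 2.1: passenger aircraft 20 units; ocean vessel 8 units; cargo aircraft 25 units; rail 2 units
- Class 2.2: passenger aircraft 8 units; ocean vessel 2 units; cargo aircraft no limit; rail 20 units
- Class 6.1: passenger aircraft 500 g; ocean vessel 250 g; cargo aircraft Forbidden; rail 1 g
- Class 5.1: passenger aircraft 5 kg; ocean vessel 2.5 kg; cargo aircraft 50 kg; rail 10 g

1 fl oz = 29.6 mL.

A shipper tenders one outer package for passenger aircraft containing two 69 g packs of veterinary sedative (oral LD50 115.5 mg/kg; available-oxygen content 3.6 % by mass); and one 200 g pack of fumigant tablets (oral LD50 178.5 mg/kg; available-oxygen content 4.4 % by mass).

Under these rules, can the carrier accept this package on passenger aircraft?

Yes

Oral LD50 115.5 mg/kg meets the Class 6.1 criterion (Toxic), so the veterinary sedative is Class 6.1.
With oral LD50 178.5 mg/kg (≤ 300 mg/kg), the fumigant tablets fall in Class 6.1.
Class 6.1 net quantity: (two 69 g packs = 138 g) + 200 g = 338 g.
338 g is within the passenger aircraft limit of 500 g for Class 6.1.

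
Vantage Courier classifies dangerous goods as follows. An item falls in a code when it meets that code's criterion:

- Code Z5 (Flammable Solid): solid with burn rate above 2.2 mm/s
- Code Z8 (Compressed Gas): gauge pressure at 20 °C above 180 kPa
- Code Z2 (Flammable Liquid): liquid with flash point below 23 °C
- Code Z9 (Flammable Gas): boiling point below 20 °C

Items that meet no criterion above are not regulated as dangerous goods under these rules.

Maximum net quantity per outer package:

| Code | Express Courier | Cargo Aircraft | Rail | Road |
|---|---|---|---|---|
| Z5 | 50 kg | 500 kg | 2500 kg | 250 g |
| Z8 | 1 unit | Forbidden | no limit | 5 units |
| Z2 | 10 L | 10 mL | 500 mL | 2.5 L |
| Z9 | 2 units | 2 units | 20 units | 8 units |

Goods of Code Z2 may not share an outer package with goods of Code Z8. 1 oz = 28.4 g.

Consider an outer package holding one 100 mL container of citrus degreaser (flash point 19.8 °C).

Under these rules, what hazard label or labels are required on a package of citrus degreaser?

Code Z2

Flash point 19.8 °C meets the Code Z2 criterion (Flammable Liquid), so the citrus degreaser is Code Z2.
Only the Code Z2 label is required.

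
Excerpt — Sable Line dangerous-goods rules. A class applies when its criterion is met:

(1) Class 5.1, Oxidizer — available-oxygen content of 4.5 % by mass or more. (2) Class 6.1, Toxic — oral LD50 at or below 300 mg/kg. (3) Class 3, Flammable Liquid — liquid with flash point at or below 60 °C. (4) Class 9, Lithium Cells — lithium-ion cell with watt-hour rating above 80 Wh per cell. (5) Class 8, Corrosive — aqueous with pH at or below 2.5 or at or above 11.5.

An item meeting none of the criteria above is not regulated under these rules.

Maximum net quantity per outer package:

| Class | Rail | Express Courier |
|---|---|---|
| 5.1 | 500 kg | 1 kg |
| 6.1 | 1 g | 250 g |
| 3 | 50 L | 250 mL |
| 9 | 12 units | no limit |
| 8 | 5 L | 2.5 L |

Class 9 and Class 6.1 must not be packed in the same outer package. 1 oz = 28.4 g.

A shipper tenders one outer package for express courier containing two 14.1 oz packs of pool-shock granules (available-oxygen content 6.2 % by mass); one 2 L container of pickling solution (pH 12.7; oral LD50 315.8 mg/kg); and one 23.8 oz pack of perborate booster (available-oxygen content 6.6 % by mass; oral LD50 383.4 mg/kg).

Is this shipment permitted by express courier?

Pool-shock granules: available-oxygen content 6.2 % by mass ≥ 4.5 % by mass → Class 5.1 (Oxidizer).
With pH 12.7 (≥ 11.5), the pickling solution falls in Class 8.
The perborate booster has available-oxygen content 6.6 % by mass, which is ≥ 4.5 % by mass, so it is Class 5.1 (Oxidizer).
Total Class 5.1: (two 14.1 oz packs = 800.88 g) + (one 23.8 oz pack = 675.92 g) = 1476.8 g.
1476.8 g > 1 kg (express courier limit, Class 5.1) — over the limit.
Class 8 quantity: 2 L.
2 L is within the express courier limit of 2.5 L for Class 8.
The segregation rule (Class 9 with Class 6.1) does not apply to Class 5.1 with Class 8.

No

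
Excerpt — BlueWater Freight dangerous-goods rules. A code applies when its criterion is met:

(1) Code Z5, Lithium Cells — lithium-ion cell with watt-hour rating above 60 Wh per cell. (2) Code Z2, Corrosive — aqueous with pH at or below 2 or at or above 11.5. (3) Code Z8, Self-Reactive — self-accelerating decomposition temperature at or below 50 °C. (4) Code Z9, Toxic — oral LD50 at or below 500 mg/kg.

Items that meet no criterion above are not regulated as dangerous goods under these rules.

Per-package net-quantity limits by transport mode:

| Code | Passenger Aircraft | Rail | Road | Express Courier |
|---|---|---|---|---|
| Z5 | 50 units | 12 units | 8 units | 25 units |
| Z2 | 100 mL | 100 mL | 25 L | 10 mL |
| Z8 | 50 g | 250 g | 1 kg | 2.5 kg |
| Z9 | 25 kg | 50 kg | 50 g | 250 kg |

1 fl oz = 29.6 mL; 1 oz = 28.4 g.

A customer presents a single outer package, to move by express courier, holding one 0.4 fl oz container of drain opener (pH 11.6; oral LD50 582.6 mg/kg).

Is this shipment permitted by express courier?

With pH 11.6 (≥ 11.5), the drain opener falls in Code Z2.
Code Z2 quantity: one 0.4 fl oz container = 11.84 mL.
11.84 mL > 10 mL (express courier limit, Code Z2) — over the limit.

No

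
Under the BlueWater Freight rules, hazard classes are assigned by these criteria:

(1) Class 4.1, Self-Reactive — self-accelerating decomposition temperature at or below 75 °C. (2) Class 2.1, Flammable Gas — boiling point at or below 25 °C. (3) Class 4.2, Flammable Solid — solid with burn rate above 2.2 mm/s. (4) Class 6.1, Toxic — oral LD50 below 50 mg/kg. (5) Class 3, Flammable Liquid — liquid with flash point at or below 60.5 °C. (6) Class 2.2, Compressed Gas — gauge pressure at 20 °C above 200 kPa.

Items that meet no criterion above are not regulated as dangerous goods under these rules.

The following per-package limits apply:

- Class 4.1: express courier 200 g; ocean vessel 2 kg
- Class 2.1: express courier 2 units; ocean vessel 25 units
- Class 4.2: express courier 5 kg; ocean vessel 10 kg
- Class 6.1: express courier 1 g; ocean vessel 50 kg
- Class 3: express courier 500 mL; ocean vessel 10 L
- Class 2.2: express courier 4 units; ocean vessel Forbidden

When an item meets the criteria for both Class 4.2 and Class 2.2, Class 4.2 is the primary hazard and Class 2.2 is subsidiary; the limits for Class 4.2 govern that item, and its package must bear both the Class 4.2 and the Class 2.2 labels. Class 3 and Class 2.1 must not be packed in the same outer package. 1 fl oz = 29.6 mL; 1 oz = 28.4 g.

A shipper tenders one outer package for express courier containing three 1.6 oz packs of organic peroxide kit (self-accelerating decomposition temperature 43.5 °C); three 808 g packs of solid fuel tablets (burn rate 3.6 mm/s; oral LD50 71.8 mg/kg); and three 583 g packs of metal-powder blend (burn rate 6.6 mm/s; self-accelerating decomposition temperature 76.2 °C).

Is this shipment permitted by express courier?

Yes

Self-accelerating decomposition temperature 43.5 °C meets the Class 4.1 criterion (Self-Reactive), so the organic peroxide kit is Class 4.1.
With burn rate 3.6 mm/s (> 2.2 mm/s), the solid fuel tablets fall in Class 4.2.
With burn rate 6.6 mm/s (> 2.2 mm/s), the metal-powder blend falls in Class 4.2.
Class 4.2 net quantity: (three 808 g packs = 2.424 kg) + (three 583 g packs = 1.749 kg) = 4.173 kg.
4.173 kg is within the express courier limit of 5 kg for Class 4.2.
Class 4.1 quantity: three 1.6 oz packs = 136.32 g.
That is within the Class 4.1 express courier limit of 200 g.
The segregation rule (Class 3 with Class 2.1) does not apply to Class 4.2 with Class 4.1.
Every hazard class is within its express courier limit and no segregation rule is violated.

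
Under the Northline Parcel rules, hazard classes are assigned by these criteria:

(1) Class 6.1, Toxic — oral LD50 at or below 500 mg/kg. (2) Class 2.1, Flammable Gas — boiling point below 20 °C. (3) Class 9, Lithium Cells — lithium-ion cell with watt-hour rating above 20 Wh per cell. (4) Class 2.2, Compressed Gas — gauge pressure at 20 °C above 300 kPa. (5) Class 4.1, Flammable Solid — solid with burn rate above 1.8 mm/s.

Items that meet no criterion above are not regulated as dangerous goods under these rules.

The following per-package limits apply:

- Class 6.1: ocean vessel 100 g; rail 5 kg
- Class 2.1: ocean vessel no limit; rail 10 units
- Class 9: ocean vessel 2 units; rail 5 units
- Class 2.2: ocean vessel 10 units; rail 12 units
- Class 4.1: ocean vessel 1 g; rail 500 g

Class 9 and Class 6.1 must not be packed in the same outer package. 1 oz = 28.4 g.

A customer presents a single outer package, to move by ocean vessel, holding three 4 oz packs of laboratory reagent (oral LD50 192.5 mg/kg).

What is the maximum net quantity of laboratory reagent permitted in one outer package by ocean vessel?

100 g

With oral LD50 192.5 mg/kg (≤ 500 mg/kg), the laboratory reagent falls in Class 6.1.
The ocean vessel limit for Class 6.1 is 100 g.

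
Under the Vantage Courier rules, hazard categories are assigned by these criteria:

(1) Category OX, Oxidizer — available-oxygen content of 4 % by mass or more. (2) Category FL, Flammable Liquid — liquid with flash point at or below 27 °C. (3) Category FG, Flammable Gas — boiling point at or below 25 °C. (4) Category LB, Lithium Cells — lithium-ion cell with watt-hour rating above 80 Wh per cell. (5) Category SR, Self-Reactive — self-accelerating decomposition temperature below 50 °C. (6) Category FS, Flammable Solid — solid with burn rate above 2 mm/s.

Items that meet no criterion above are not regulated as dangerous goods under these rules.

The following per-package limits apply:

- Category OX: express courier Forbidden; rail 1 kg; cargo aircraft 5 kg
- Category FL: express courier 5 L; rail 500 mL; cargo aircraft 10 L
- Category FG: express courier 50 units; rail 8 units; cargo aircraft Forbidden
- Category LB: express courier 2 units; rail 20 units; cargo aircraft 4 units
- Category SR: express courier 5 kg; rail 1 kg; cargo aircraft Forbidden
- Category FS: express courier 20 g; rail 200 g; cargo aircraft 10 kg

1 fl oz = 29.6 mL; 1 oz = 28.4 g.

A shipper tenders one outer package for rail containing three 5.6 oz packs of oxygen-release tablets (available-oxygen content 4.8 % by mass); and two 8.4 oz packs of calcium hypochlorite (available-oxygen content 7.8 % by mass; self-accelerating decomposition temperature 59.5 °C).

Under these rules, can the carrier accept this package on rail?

Oxygen-release tablets: available-oxygen content 4.8 % by mass ≥ 4 % by mass → Category OX (Oxidizer).
Available-oxygen content 7.8 % by mass meets the Category OX criterion (Oxidizer), so the calcium hypochlorite is Category OX.
Total Category OX: (three 5.6 oz packs = 477.12 g) + (two 8.4 oz packs = 477.12 g) = 954.24 g.
That is within the Category OX rail limit of 1 kg.

Yes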